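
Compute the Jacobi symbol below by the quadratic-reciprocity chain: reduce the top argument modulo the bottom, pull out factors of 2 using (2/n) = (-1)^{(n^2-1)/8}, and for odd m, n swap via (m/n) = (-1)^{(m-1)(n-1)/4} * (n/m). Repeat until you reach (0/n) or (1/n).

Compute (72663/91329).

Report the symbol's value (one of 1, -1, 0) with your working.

flip (72663/91329) -> (91329/72663): both odd, 72663 mod 4 = 3, 91329 mod 4 = 1, so the flip contributes +1; sign now +1
(91329/72663): 91329 mod 72663 = 18666, so (91329/72663) = (18666/72663)
factor out 2^1: 18666 = 2^1·9333; with 72663 mod 8 = 7, (2/72663) = +1; sign now +1; continue with (9333/72663)
flip (9333/72663) -> (72663/9333): both odd, 9333 mod 4 = 1, 72663 mod 4 = 3, so the flip contributes +1; sign now +1
(72663/9333): 72663 mod 9333 = 7332, so (72663/9333) = (7332/9333)
factor out 2^2: 7332 = 2^2·1833; with 9333 mod 8 = 5, (2/9333) = -1; sign now +1; continue with (1833/9333)
flip (1833/9333) -> (9333/1833): both odd, 1833 mod 4 = 1, 9333 mod 4 = 1, so the flip contributes +1; sign now +1
(9333/1833): 9333 mod 1833 = 168, so (9333/1833) = (168/1833)
factor out 2^3: 168 = 2^3·21; with 1833 mod 8 = 1, (2/1833) = +1; sign now +1; continue with (21/1833)
flip (21/1833) -> (1833/21): both odd, 21 mod 4 = 1, 1833 mod 4 = 1, so the flip contributes +1; sign now +1
(1833/21): 1833 mod 21 = 6, so (1833/21) = (6/21)
factor out 2^1: 6 = 2^1·3; with 21 mod 8 = 5, (2/21) = -1; sign now -1; continue with (3/21)
flip (3/21) -> (21/3): both odd, 3 mod 4 = 3, 21 mod 4 = 1, so the flip contributes +1; sign now -1
(21/3): 21 mod 3 = 0, so (21/3) = (0/3)
reached (0/3); gcd(a, n) > 1, so (0/3) = 0 and the symbol is 0

0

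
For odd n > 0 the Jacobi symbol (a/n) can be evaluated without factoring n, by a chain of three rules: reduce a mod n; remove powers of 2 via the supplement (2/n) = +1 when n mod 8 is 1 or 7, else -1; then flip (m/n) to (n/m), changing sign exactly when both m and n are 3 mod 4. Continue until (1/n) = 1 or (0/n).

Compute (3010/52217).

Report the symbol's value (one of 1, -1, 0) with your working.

factor out 2^1: 3010 = 2^1·1505; with 52217 mod 8 = 1, (2/52217) = +1; sign now +1; continue with (1505/52217)
flip (1505/52217) -> (52217/1505): both odd, 1505 mod 4 = 1, 52217 mod 4 = 1, so the flip contributes +1; sign now +1
(52217/1505): 52217 mod 1505 = 1047, so (52217/1505) = (1047/1505)
flip (1047/1505) -> (1505/1047): both odd, 1047 mod 4 = 3, 1505 mod 4 = 1, so the flip contributes +1; sign now +1
(1505/1047): 1505 mod 1047 = 458, so (1505/1047) = (458/1047)
factor out 2^1: 458 = 2^1·229; with 1047 mod 8 = 7, (2/1047) = +1; sign now +1; continue with (229/1047)
flip (229/1047) -> (1047/229): both odd, 229 mod 4 = 1, 1047 mod 4 = 3, so the flip contributes +1; sign now +1
(1047/229): 1047 mod 229 = 131, so (1047/229) = (131/229)
flip (131/229) -> (229/131): both odd, 131 mod 4 = 3, 229 mod 4 = 1, so the flip contributes +1; sign now +1
(229/131): 229 mod 131 = 98, so (229/131) = (98/131)
factor out 2^1: 98 = 2^1·49; with 131 mod 8 = 3, (2/131) = -1; sign now -1; continue with (49/131)
flip (49/131) -> (131/49): both odd, 49 mod 4 = 1, 131 mod 4 = 3, so the flip contributes +1; sign now -1
(131/49): 131 mod 49 = 33, so (131/49) = (33/49)
flip (33/49) -> (49/33): both odd, 33 mod 4 = 1, 49 mod 4 = 1, so the flip contributes +1; sign now -1
(49/33): 49 mod 33 = 16, so (49/33) = (16/33)
factor out 2^4: 16 = 2^4·1; with 33 mod 8 = 1, (2/33) = +1; sign now -1; continue with (1/33)
reached (1/33) = 1, so the symbol is -1

-1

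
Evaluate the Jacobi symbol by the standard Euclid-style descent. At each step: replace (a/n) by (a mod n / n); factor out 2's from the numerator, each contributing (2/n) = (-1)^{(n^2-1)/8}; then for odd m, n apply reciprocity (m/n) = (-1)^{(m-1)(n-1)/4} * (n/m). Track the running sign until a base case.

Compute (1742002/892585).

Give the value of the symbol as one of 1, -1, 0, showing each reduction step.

1

(1742002/892585) = (849417/892585)   [reduce mod 892585]
reciprocity: (849417/892585) = +1·(892585/849417) since 849417 mod 4 = 1, 892585 mod 4 = 1; sign now +1
(892585/849417) = (43168/849417)   [reduce mod 849417]
43168 = 2^5·1349; (2/849417) = +1 since 849417 mod 8 = 1, so (43168/849417) = (+1)^5·(1349/849417); sign now +1
reciprocity: (1349/849417) = +1·(849417/1349) since 1349 mod 4 = 1, 849417 mod 4 = 1; sign now +1
(849417/1349) = (896/1349)   [reduce mod 1349]
896 = 2^7·7; (2/1349) = -1 since 1349 mod 8 = 5, so (896/1349) = (-1)^7·(7/1349); sign now -1
reciprocity: (7/1349) = +1·(1349/7) since 7 mod 4 = 3, 1349 mod 4 = 1; sign now -1
(1349/7) = (5/7)   [reduce mod 7]
reciprocity: (5/7) = +1·(7/5) since 5 mod 4 = 1, 7 mod 4 = 3; sign now -1
(7/5) = (2/5)   [reduce mod 5]
2 = 2^1·1; (2/5) = -1 since 5 mod 8 = 5, so (2/5) = (-1)^1·(1/5); sign now +1
(1/5) = 1; final value = sign = +1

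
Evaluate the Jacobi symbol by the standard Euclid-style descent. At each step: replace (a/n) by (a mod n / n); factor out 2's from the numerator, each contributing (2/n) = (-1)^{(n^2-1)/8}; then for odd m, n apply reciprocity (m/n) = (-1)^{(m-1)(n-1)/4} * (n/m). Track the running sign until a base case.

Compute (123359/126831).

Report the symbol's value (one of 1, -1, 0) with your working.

reciprocity: (123359/126831) = -1·(126831/123359) since 123359 mod 4 = 3, 126831 mod 4 = 3; sign now -1
(126831/123359) = (3472/123359)   [reduce mod 123359]
3472 = 2^4·217; (2/123359) = +1 since 123359 mod 8 = 7, so (3472/123359) = (+1)^4·(217/123359); sign now -1
reciprocity: (217/123359) = +1·(123359/217) since 217 mod 4 = 1, 123359 mod 4 = 3; sign now -1
(123359/217) = (103/217)   [reduce mod 217]
reciprocity: (103/217) = +1·(217/103) since 103 mod 4 = 3, 217 mod 4 = 1; sign now -1
(217/103) = (11/103)   [reduce mod 103]
reciprocity: (11/103) = -1·(103/11) since 11 mod 4 = 3, 103 mod 4 = 3; sign now +1
(103/11) = (4/11)   [reduce mod 11]
4 = 2^2·1; (2/11) = -1 since 11 mod 8 = 3, so (4/11) = (-1)^2·(1/11); sign now +1
(1/11) = 1; final value = sign = +1

1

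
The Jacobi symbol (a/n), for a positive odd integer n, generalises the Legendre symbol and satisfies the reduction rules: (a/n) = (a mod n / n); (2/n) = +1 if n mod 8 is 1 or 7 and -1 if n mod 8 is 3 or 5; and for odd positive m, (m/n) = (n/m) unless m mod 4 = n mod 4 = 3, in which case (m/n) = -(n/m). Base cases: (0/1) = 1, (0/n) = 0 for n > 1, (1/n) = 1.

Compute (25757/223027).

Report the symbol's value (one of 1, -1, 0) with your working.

1

flip (25757/223027) -> (223027/25757): both odd, 25757 mod 4 = 1, 223027 mod 4 = 3, so the flip contributes +1; sign now +1
(223027/25757): 223027 mod 25757 = 16971, so (223027/25757) = (16971/25757)
flip (16971/25757) -> (25757/16971): both odd, 16971 mod 4 = 3, 25757 mod 4 = 1, so the flip contributes +1; sign now +1
(25757/16971): 25757 mod 16971 = 8786, so (25757/16971) = (8786/16971)
factor out 2^1: 8786 = 2^1·4393; with 16971 mod 8 = 3, (2/16971) = -1; sign now -1; continue with (4393/16971)
flip (4393/16971) -> (16971/4393): both odd, 4393 mod 4 = 1, 16971 mod 4 = 3, so the flip contributes +1; sign now -1
(16971/4393): 16971 mod 4393 = 3792, so (16971/4393) = (3792/4393)
factor out 2^4: 3792 = 2^4·237; with 4393 mod 8 = 1, (2/4393) = +1; sign now -1; continue with (237/4393)
flip (237/4393) -> (4393/237): both odd, 237 mod 4 = 1, 4393 mod 4 = 1, so the flip contributes +1; sign now -1
(4393/237): 4393 mod 237 = 127, so (4393/237) = (127/237)
flip (127/237) -> (237/127): both odd, 127 mod 4 = 3, 237 mod 4 = 1, so the flip contributes +1; sign now -1
(237/127): 237 mod 127 = 110, so (237/127) = (110/127)
factor out 2^1: 110 = 2^1·55; with 127 mod 8 = 7, (2/127) = +1; sign now -1; continue with (55/127)
flip (55/127) -> (127/55): both odd, 55 mod 4 = 3, 127 mod 4 = 3, so the flip contributes -1; sign now +1
(127/55): 127 mod 55 = 17, so (127/55) = (17/55)
flip (17/55) -> (55/17): both odd, 17 mod 4 = 1, 55 mod 4 = 3, so the flip contributes +1; sign now +1
(55/17): 55 mod 17 = 4, so (55/17) = (4/17)
factor out 2^2: 4 = 2^2·1; with 17 mod 8 = 1, (2/17) = +1; sign now +1; continue with (1/17)
reached (1/17) = 1, so the symbol is +1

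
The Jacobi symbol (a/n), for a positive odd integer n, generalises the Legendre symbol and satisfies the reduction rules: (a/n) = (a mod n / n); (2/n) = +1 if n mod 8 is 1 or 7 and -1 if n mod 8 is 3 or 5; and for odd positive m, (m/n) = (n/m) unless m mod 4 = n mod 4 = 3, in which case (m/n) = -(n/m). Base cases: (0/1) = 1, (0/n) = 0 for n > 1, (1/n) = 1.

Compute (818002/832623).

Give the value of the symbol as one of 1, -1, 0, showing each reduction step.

1

factor out 2^1: 818002 = 2^1·409001; with 832623 mod 8 = 7, (2/832623) = +1; sign now +1; continue with (409001/832623)
flip (409001/832623) -> (832623/409001): both odd, 409001 mod 4 = 1, 832623 mod 4 = 3, so the flip contributes +1; sign now +1
(832623/409001): 832623 mod 409001 = 14621, so (832623/409001) = (14621/409001)
flip (14621/409001) -> (409001/14621): both odd, 14621 mod 4 = 1, 409001 mod 4 = 1, so the flip contributes +1; sign now +1
(409001/14621): 409001 mod 14621 = 14234, so (409001/14621) = (14234/14621)
factor out 2^1: 14234 = 2^1·7117; with 14621 mod 8 = 5, (2/14621) = -1; sign now -1; continue with (7117/14621)
flip (7117/14621) -> (14621/7117): both odd, 7117 mod 4 = 1, 14621 mod 4 = 1, so the flip contributes +1; sign now -1
(14621/7117): 14621 mod 7117 = 387, so (14621/7117) = (387/7117)
flip (387/7117) -> (7117/387): both odd, 387 mod 4 = 3, 7117 mod 4 = 1, so the flip contributes +1; sign now -1
(7117/387): 7117 mod 387 = 151, so (7117/387) = (151/387)
flip (151/387) -> (387/151): both odd, 151 mod 4 = 3, 387 mod 4 = 3, so the flip contributes -1; sign now +1
(387/151): 387 mod 151 = 85, so (387/151) = (85/151)
flip (85/151) -> (151/85): both odd, 85 mod 4 = 1, 151 mod 4 = 3, so the flip contributes +1; sign now +1
(151/85): 151 mod 85 = 66, so (151/85) = (66/85)
factor out 2^1: 66 = 2^1·33; with 85 mod 8 = 5, (2/85) = -1; sign now -1; continue with (33/85)
flip (33/85) -> (85/33): both odd, 33 mod 4 = 1, 85 mod 4 = 1, so the flip contributes +1; sign now -1
(85/33): 85 mod 33 = 19, so (85/33) = (19/33)
flip (19/33) -> (33/19): both odd, 19 mod 4 = 3, 33 mod 4 = 1, so the flip contributes +1; sign now -1
(33/19): 33 mod 19 = 14, so (33/19) = (14/19)
factor out 2^1: 14 = 2^1·7; with 19 mod 8 = 3, (2/19) = -1; sign now +1; continue with (7/19)
flip (7/19) -> (19/7): both odd, 7 mod 4 = 3, 19 mod 4 = 3, so the flip contributes -1; sign now -1
(19/7): 19 mod 7 = 5, so (19/7) = (5/7)
flip (5/7) -> (7/5): both odd, 5 mod 4 = 1, 7 mod 4 = 3, so the flip contributes +1; sign now -1
(7/5): 7 mod 5 = 2, so (7/5) = (2/5)
factor out 2^1: 2 = 2^1·1; with 5 mod 8 = 5, (2/5) = -1; sign now +1; continue with (1/5)
reached (1/5) = 1, so the symbol is +1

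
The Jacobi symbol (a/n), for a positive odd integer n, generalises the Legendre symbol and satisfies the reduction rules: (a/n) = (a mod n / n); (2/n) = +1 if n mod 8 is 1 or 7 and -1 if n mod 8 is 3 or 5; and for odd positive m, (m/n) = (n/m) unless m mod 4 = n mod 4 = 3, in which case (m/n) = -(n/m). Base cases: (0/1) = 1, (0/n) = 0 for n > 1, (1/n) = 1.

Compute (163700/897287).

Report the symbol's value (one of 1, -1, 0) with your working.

-1

163700 = 2^2·40925; (2/897287) = +1 since 897287 mod 8 = 7, so (163700/897287) = (+1)^2·(40925/897287); sign now +1
reciprocity: (40925/897287) = +1·(897287/40925) since 40925 mod 4 = 1, 897287 mod 4 = 3; sign now +1
(897287/40925) = (37862/40925)   [reduce mod 40925]
37862 = 2^1·18931; (2/40925) = -1 since 40925 mod 8 = 5, so (37862/40925) = (-1)^1·(18931/40925); sign now -1
reciprocity: (18931/40925) = +1·(40925/18931) since 18931 mod 4 = 3, 40925 mod 4 = 1; sign now -1
(40925/18931) = (3063/18931)   [reduce mod 18931]
reciprocity: (3063/18931) = -1·(18931/3063) since 3063 mod 4 = 3, 18931 mod 4 = 3; sign now +1
(18931/3063) = (553/3063)   [reduce mod 3063]
reciprocity: (553/3063) = +1·(3063/553) since 553 mod 4 = 1, 3063 mod 4 = 3; sign now +1
(3063/553) = (298/553)   [reduce mod 553]
298 = 2^1·149; (2/553) = +1 since 553 mod 8 = 1, so (298/553) = (+1)^1·(149/553); sign now +1
reciprocity: (149/553) = +1·(553/149) since 149 mod 4 = 1, 553 mod 4 = 1; sign now +1
(553/149) = (106/149)   [reduce mod 149]
106 = 2^1·53; (2/149) = -1 since 149 mod 8 = 5, so (106/149) = (-1)^1·(53/149); sign now -1
reciprocity: (53/149) = +1·(149/53) since 53 mod 4 = 1, 149 mod 4 = 1; sign now -1
(149/53) = (43/53)   [reduce mod 53]
reciprocity: (43/53) = +1·(53/43) since 43 mod 4 = 3, 53 mod 4 = 1; sign now -1
(53/43) = (10/43)   [reduce mod 43]
10 = 2^1·5; (2/43) = -1 since 43 mod 8 = 3, so (10/43) = (-1)^1·(5/43); sign now +1
reciprocity: (5/43) = +1·(43/5) since 5 mod 4 = 1, 43 mod 4 = 3; sign now +1
(43/5) = (3/5)   [reduce mod 5]
reciprocity: (3/5) = +1·(5/3) since 3 mod 4 = 3, 5 mod 4 = 1; sign now +1
(5/3) = (2/3)   [reduce mod 3]
2 = 2^1·1; (2/3) = -1 since 3 mod 8 = 3, so (2/3) = (-1)^1·(1/3); sign now -1
(1/3) = 1; final value = sign = -1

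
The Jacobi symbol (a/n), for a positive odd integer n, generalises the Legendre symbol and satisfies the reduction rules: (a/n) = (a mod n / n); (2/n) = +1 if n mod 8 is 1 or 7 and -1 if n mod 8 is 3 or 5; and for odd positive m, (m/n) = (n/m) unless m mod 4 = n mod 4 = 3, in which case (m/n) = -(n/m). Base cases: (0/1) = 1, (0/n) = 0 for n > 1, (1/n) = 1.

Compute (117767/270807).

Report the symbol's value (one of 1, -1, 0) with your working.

1

reciprocity: (117767/270807) = -1·(270807/117767) since 117767 mod 4 = 3, 270807 mod 4 = 3; sign now -1
(270807/117767) = (35273/117767)   [reduce mod 117767]
reciprocity: (35273/117767) = +1·(117767/35273) since 35273 mod 4 = 1, 117767 mod 4 = 3; sign now -1
(117767/35273) = (11948/35273)   [reduce mod 35273]
11948 = 2^2·2987; (2/35273) = +1 since 35273 mod 8 = 1, so (11948/35273) = (+1)^2·(2987/35273); sign now -1
reciprocity: (2987/35273) = +1·(35273/2987) since 2987 mod 4 = 3, 35273 mod 4 = 1; sign now -1
(35273/2987) = (2416/2987)   [reduce mod 2987]
2416 = 2^4·151; (2/2987) = -1 since 2987 mod 8 = 3, so (2416/2987) = (-1)^4·(151/2987); sign now -1
reciprocity: (151/2987) = -1·(2987/151) since 151 mod 4 = 3, 2987 mod 4 = 3; sign now +1
(2987/151) = (118/151)   [reduce mod 151]
118 = 2^1·59; (2/151) = +1 since 151 mod 8 = 7, so (118/151) = (+1)^1·(59/151); sign now +1
reciprocity: (59/151) = -1·(151/59) since 59 mod 4 = 3, 151 mod 4 = 3; sign now -1
(151/59) = (33/59)   [reduce mod 59]
reciprocity: (33/59) = +1·(59/33) since 33 mod 4 = 1, 59 mod 4 = 3; sign now -1
(59/33) = (26/33)   [reduce mod 33]
26 = 2^1·13; (2/33) = +1 since 33 mod 8 = 1, so (26/33) = (+1)^1·(13/33); sign now -1
reciprocity: (13/33) = +1·(33/13) since 13 mod 4 = 1, 33 mod 4 = 1; sign now -1
(33/13) = (7/13)   [reduce mod 13]
reciprocity: (7/13) = +1·(13/7) since 7 mod 4 = 3, 13 mod 4 = 1; sign now -1
(13/7) = (6/7)   [reduce mod 7]
6 = 2^1·3; (2/7) = +1 since 7 mod 8 = 7, so (6/7) = (+1)^1·(3/7); sign now -1
reciprocity: (3/7) = -1·(7/3) since 3 mod 4 = 3, 7 mod 4 = 3; sign now +1
(7/3) = (1/3)   [reduce mod 3]
(1/3) = 1; final value = sign = +1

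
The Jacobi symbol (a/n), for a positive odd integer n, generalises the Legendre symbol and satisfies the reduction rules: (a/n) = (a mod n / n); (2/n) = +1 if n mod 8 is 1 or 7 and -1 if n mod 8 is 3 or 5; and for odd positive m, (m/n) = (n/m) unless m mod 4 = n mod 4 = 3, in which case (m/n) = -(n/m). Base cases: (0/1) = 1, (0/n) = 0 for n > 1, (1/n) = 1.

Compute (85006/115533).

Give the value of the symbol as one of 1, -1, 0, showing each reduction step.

factor out 2^1: 85006 = 2^1·42503; with 115533 mod 8 = 5, (2/115533) = -1; sign now -1; continue with (42503/115533)
flip (42503/115533) -> (115533/42503): both odd, 42503 mod 4 = 3, 115533 mod 4 = 1, so the flip contributes +1; sign now -1
(115533/42503): 115533 mod 42503 = 30527, so (115533/42503) = (30527/42503)
flip (30527/42503) -> (42503/30527): both odd, 30527 mod 4 = 3, 42503 mod 4 = 3, so the flip contributes -1; sign now +1
(42503/30527): 42503 mod 30527 = 11976, so (42503/30527) = (11976/30527)
factor out 2^3: 11976 = 2^3·1497; with 30527 mod 8 = 7, (2/30527) = +1; sign now +1; continue with (1497/30527)
flip (1497/30527) -> (30527/1497): both odd, 1497 mod 4 = 1, 30527 mod 4 = 3, so the flip contributes +1; sign now +1
(30527/1497): 30527 mod 1497 = 587, so (30527/1497) = (587/1497)
flip (587/1497) -> (1497/587): both odd, 587 mod 4 = 3, 1497 mod 4 = 1, so the flip contributes +1; sign now +1
(1497/587): 1497 mod 587 = 323, so (1497/587) = (323/587)
flip (323/587) -> (587/323): both odd, 323 mod 4 = 3, 587 mod 4 = 3, so the flip contributes -1; sign now -1
(587/323): 587 mod 323 = 264, so (587/323) = (264/323)
factor out 2^3: 264 = 2^3·33; with 323 mod 8 = 3, (2/323) = -1; sign now +1; continue with (33/323)
flip (33/323) -> (323/33): both odd, 33 mod 4 = 1, 323 mod 4 = 3, so the flip contributes +1; sign now +1
(323/33): 323 mod 33 = 26, so (323/33) = (26/33)
factor out 2^1: 26 = 2^1·13; with 33 mod 8 = 1, (2/33) = +1; sign now +1; continue with (13/33)
flip (13/33) -> (33/13): both odd, 13 mod 4 = 1, 33 mod 4 = 1, so the flip contributes +1; sign now +1
(33/13): 33 mod 13 = 7, so (33/13) = (7/13)
flip (7/13) -> (13/7): both odd, 7 mod 4 = 3, 13 mod 4 = 1, so the flip contributes +1; sign now +1
(13/7): 13 mod 7 = 6, so (13/7) = (6/7)
factor out 2^1: 6 = 2^1·3; with 7 mod 8 = 7, (2/7) = +1; sign now +1; continue with (3/7)
flip (3/7) -> (7/3): both odd, 3 mod 4 = 3, 7 mod 4 = 3, so the flip contributes -1; sign now -1
(7/3): 7 mod 3 = 1, so (7/3) = (1/3)
reached (1/3) = 1, so the symbol is -1

-1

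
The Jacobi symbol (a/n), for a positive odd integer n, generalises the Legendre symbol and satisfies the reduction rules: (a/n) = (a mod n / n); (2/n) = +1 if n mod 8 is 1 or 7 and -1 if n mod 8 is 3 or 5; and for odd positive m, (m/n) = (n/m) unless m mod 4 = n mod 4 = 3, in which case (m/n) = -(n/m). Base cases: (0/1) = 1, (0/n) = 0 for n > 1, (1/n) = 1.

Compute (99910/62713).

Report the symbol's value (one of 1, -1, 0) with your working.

(99910/62713) = (37197/62713)   [reduce mod 62713]
reciprocity: (37197/62713) = +1·(62713/37197) since 37197 mod 4 = 1, 62713 mod 4 = 1; sign now +1
(62713/37197) = (25516/37197)   [reduce mod 37197]
25516 = 2^2·6379; (2/37197) = -1 since 37197 mod 8 = 5, so (25516/37197) = (-1)^2·(6379/37197); sign now +1
reciprocity: (6379/37197) = +1·(37197/6379) since 6379 mod 4 = 3, 37197 mod 4 = 1; sign now +1
(37197/6379) = (5302/6379)   [reduce mod 6379]
5302 = 2^1·2651; (2/6379) = -1 since 6379 mod 8 = 3, so (5302/6379) = (-1)^1·(2651/6379); sign now -1
reciprocity: (2651/6379) = -1·(6379/2651) since 2651 mod 4 = 3, 6379 mod 4 = 3; sign now +1
(6379/2651) = (1077/2651)   [reduce mod 2651]
reciprocity: (1077/2651) = +1·(2651/1077) since 1077 mod 4 = 1, 2651 mod 4 = 3; sign now +1
(2651/1077) = (497/1077)   [reduce mod 1077]
reciprocity: (497/1077) = +1·(1077/497) since 497 mod 4 = 1, 1077 mod 4 = 1; sign now +1
(1077/497) = (83/497)   [reduce mod 497]
reciprocity: (83/497) = +1·(497/83) since 83 mod 4 = 3, 497 mod 4 = 1; sign now +1
(497/83) = (82/83)   [reduce mod 83]
82 = 2^1·41; (2/83) = -1 since 83 mod 8 = 3, so (82/83) = (-1)^1·(41/83); sign now -1
reciprocity: (41/83) = +1·(83/41) since 41 mod 4 = 1, 83 mod 4 = 3; sign now -1
(83/41) = (1/41)   [reduce mod 41]
(1/41) = 1; final value = sign = -1

-1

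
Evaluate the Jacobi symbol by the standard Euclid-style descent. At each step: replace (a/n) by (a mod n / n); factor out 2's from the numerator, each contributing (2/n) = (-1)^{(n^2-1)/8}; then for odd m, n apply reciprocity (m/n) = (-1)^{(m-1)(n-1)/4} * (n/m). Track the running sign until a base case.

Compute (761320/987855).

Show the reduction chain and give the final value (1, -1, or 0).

0

factor out 2^3: 761320 = 2^3·95165; with 987855 mod 8 = 7, (2/987855) = +1; sign now +1; continue with (95165/987855)
flip (95165/987855) -> (987855/95165): both odd, 95165 mod 4 = 1, 987855 mod 4 = 3, so the flip contributes +1; sign now +1
(987855/95165): 987855 mod 95165 = 36205, so (987855/95165) = (36205/95165)
flip (36205/95165) -> (95165/36205): both odd, 36205 mod 4 = 1, 95165 mod 4 = 1, so the flip contributes +1; sign now +1
(95165/36205): 95165 mod 36205 = 22755, so (95165/36205) = (22755/36205)
flip (22755/36205) -> (36205/22755): both odd, 22755 mod 4 = 3, 36205 mod 4 = 1, so the flip contributes +1; sign now +1
(36205/22755): 36205 mod 22755 = 13450, so (36205/22755) = (13450/22755)
factor out 2^1: 13450 = 2^1·6725; with 22755 mod 8 = 3, (2/22755) = -1; sign now -1; continue with (6725/22755)
flip (6725/22755) -> (22755/6725): both odd, 6725 mod 4 = 1, 22755 mod 4 = 3, so the flip contributes +1; sign now -1
(22755/6725): 22755 mod 6725 = 2580, so (22755/6725) = (2580/6725)
factor out 2^2: 2580 = 2^2·645; with 6725 mod 8 = 5, (2/6725) = -1; sign now -1; continue with (645/6725)
flip (645/6725) -> (6725/645): both odd, 645 mod 4 = 1, 6725 mod 4 = 1, so the flip contributes +1; sign now -1
(6725/645): 6725 mod 645 = 275, so (6725/645) = (275/645)
flip (275/645) -> (645/275): both odd, 275 mod 4 = 3, 645 mod 4 = 1, so the flip contributes +1; sign now -1
(645/275): 645 mod 275 = 95, so (645/275) = (95/275)
flip (95/275) -> (275/95): both odd, 95 mod 4 = 3, 275 mod 4 = 3, so the flip contributes -1; sign now +1
(275/95): 275 mod 95 = 85, so (275/95) = (85/95)
flip (85/95) -> (95/85): both odd, 85 mod 4 = 1, 95 mod 4 = 3, so the flip contributes +1; sign now +1
(95/85): 95 mod 85 = 10, so (95/85) = (10/85)
factor out 2^1: 10 = 2^1·5; with 85 mod 8 = 5, (2/85) = -1; sign now -1; continue with (5/85)
flip (5/85) -> (85/5): both odd, 5 mod 4 = 1, 85 mod 4 = 1, so the flip contributes +1; sign now -1
(85/5): 85 mod 5 = 0, so (85/5) = (0/5)
reached (0/5); gcd(a, n) > 1, so (0/5) = 0 and the symbol is 0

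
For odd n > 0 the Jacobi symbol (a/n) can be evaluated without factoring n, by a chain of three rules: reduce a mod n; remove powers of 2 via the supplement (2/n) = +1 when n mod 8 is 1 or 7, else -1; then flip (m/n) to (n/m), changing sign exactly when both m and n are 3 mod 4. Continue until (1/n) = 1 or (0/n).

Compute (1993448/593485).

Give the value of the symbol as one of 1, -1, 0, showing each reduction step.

(1993448/593485): 1993448 mod 593485 = 212993, so (1993448/593485) = (212993/593485)
flip (212993/593485) -> (593485/212993): both odd, 212993 mod 4 = 1, 593485 mod 4 = 1, so the flip contributes +1; sign now +1
(593485/212993): 593485 mod 212993 = 167499, so (593485/212993) = (167499/212993)
flip (167499/212993) -> (212993/167499): both odd, 167499 mod 4 = 3, 212993 mod 4 = 1, so the flip contributes +1; sign now +1
(212993/167499): 212993 mod 167499 = 45494, so (212993/167499) = (45494/167499)
factor out 2^1: 45494 = 2^1·22747; with 167499 mod 8 = 3, (2/167499) = -1; sign now -1; continue with (22747/167499)
flip (22747/167499) -> (167499/22747): both odd, 22747 mod 4 = 3, 167499 mod 4 = 3, so the flip contributes -1; sign now +1
(167499/22747): 167499 mod 22747 = 8270, so (167499/22747) = (8270/22747)
factor out 2^1: 8270 = 2^1·4135; with 22747 mod 8 = 3, (2/22747) = -1; sign now -1; continue with (4135/22747)
flip (4135/22747) -> (22747/4135): both odd, 4135 mod 4 = 3, 22747 mod 4 = 3, so the flip contributes -1; sign now +1
(22747/4135): 22747 mod 4135 = 2072, so (22747/4135) = (2072/4135)
factor out 2^3: 2072 = 2^3·259; with 4135 mod 8 = 7, (2/4135) = +1; sign now +1; continue with (259/4135)
flip (259/4135) -> (4135/259): both odd, 259 mod 4 = 3, 4135 mod 4 = 3, so the flip contributes -1; sign now -1
(4135/259): 4135 mod 259 = 250, so (4135/259) = (250/259)
factor out 2^1: 250 = 2^1·125; with 259 mod 8 = 3, (2/259) = -1; sign now +1; continue with (125/259)
flip (125/259) -> (259/125): both odd, 125 mod 4 = 1, 259 mod 4 = 3, so the flip contributes +1; sign now +1
(259/125): 259 mod 125 = 9, so (259/125) = (9/125)
flip (9/125) -> (125/9): both odd, 9 mod 4 = 1, 125 mod 4 = 1, so the flip contributes +1; sign now +1
(125/9): 125 mod 9 = 8, so (125/9) = (8/9)
factor out 2^3: 8 = 2^3·1; with 9 mod 8 = 1, (2/9) = +1; sign now +1; continue with (1/9)
reached (1/9) = 1, so the symbol is +1

1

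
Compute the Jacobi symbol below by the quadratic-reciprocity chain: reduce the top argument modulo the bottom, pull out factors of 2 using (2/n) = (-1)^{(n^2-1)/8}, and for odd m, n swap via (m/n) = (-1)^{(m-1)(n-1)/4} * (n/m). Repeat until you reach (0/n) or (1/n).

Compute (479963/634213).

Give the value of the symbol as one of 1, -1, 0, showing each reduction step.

1

flip (479963/634213) -> (634213/479963): both odd, 479963 mod 4 = 3, 634213 mod 4 = 1, so the flip contributes +1; sign now +1
(634213/479963): 634213 mod 479963 = 154250, so (634213/479963) = (154250/479963)
factor out 2^1: 154250 = 2^1·77125; with 479963 mod 8 = 3, (2/479963) = -1; sign now -1; continue with (77125/479963)
flip (77125/479963) -> (479963/77125): both odd, 77125 mod 4 = 1, 479963 mod 4 = 3, so the flip contributes +1; sign now -1
(479963/77125): 479963 mod 77125 = 17213, so (479963/77125) = (17213/77125)
flip (17213/77125) -> (77125/17213): both odd, 17213 mod 4 = 1, 77125 mod 4 = 1, so the flip contributes +1; sign now -1
(77125/17213): 77125 mod 17213 = 8273, so (77125/17213) = (8273/17213)
flip (8273/17213) -> (17213/8273): both odd, 8273 mod 4 = 1, 17213 mod 4 = 1, so the flip contributes +1; sign now -1
(17213/8273): 17213 mod 8273 = 667, so (17213/8273) = (667/8273)
flip (667/8273) -> (8273/667): both odd, 667 mod 4 = 3, 8273 mod 4 = 1, so the flip contributes +1; sign now -1
(8273/667): 8273 mod 667 = 269, so (8273/667) = (269/667)
flip (269/667) -> (667/269): both odd, 269 mod 4 = 1, 667 mod 4 = 3, so the flip contributes +1; sign now -1
(667/269): 667 mod 269 = 129, so (667/269) = (129/269)
flip (129/269) -> (269/129): both odd, 129 mod 4 = 1, 269 mod 4 = 1, so the flip contributes +1; sign now -1
(269/129): 269 mod 129 = 11, so (269/129) = (11/129)
flip (11/129) -> (129/11): both odd, 11 mod 4 = 3, 129 mod 4 = 1, so the flip contributes +1; sign now -1
(129/11): 129 mod 11 = 8, so (129/11) = (8/11)
factor out 2^3: 8 = 2^3·1; with 11 mod 8 = 3, (2/11) = -1; sign now +1; continue with (1/11)
reached (1/11) = 1, so the symbol is +1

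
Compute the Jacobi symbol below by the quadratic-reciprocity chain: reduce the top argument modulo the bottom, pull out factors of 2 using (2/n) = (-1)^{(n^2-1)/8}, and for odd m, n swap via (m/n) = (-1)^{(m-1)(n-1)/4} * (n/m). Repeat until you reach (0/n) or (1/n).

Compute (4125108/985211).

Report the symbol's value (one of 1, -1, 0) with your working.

(4125108/985211) = (184264/985211)   [reduce mod 985211]
184264 = 2^3·23033; (2/985211) = -1 since 985211 mod 8 = 3, so (184264/985211) = (-1)^3·(23033/985211); sign now -1
reciprocity: (23033/985211) = +1·(985211/23033) since 23033 mod 4 = 1, 985211 mod 4 = 3; sign now -1
(985211/23033) = (17825/23033)   [reduce mod 23033]
reciprocity: (17825/23033) = +1·(23033/17825) since 17825 mod 4 = 1, 23033 mod 4 = 1; sign now -1
(23033/17825) = (5208/17825)   [reduce mod 17825]
5208 = 2^3·651; (2/17825) = +1 since 17825 mod 8 = 1, so (5208/17825) = (+1)^3·(651/17825); sign now -1
reciprocity: (651/17825) = +1·(17825/651) since 651 mod 4 = 3, 17825 mod 4 = 1; sign now -1
(17825/651) = (248/651)   [reduce mod 651]
248 = 2^3·31; (2/651) = -1 since 651 mod 8 = 3, so (248/651) = (-1)^3·(31/651); sign now +1
reciprocity: (31/651) = -1·(651/31) since 31 mod 4 = 3, 651 mod 4 = 3; sign now -1
(651/31) = (0/31)   [reduce mod 31]
(0/31) = 0   [gcd(a, n) > 1]; final value = 0

0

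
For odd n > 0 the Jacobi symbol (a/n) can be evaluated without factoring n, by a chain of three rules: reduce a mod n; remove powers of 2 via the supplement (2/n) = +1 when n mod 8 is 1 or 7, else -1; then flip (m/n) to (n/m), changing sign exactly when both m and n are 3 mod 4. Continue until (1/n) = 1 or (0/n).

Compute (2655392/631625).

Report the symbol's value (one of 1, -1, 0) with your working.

1

(2655392/631625) = (128892/631625)   [reduce mod 631625]
128892 = 2^2·32223; (2/631625) = +1 since 631625 mod 8 = 1, so (128892/631625) = (+1)^2·(32223/631625); sign now +1
reciprocity: (32223/631625) = +1·(631625/32223) since 32223 mod 4 = 3, 631625 mod 4 = 1; sign now +1
(631625/32223) = (19388/32223)   [reduce mod 32223]
19388 = 2^2·4847; (2/32223) = +1 since 32223 mod 8 = 7, so (19388/32223) = (+1)^2·(4847/32223); sign now +1
reciprocity: (4847/32223) = -1·(32223/4847) since 4847 mod 4 = 3, 32223 mod 4 = 3; sign now -1
(32223/4847) = (3141/4847)   [reduce mod 4847]
reciprocity: (3141/4847) = +1·(4847/3141) since 3141 mod 4 = 1, 4847 mod 4 = 3; sign now -1
(4847/3141) = (1706/3141)   [reduce mod 3141]
1706 = 2^1·853; (2/3141) = -1 since 3141 mod 8 = 5, so (1706/3141) = (-1)^1·(853/3141); sign now +1
reciprocity: (853/3141) = +1·(3141/853) since 853 mod 4 = 1, 3141 mod 4 = 1; sign now +1
(3141/853) = (582/853)   [reduce mod 853]
582 = 2^1·291; (2/853) = -1 since 853 mod 8 = 5, so (582/853) = (-1)^1·(291/853); sign now -1
reciprocity: (291/853) = +1·(853/291) since 291 mod 4 = 3, 853 mod 4 = 1; sign now -1
(853/291) = (271/291)   [reduce mod 291]
reciprocity: (271/291) = -1·(291/271) since 271 mod 4 = 3, 291 mod 4 = 3; sign now +1
(291/271) = (20/271)   [reduce mod 271]
20 = 2^2·5; (2/271) = +1 since 271 mod 8 = 7, so (20/271) = (+1)^2·(5/271); sign now +1
reciprocity: (5/271) = +1·(271/5) since 5 mod 4 = 1, 271 mod 4 = 3; sign now +1
(271/5) = (1/5)   [reduce mod 5]
(1/5) = 1; final value = sign = +1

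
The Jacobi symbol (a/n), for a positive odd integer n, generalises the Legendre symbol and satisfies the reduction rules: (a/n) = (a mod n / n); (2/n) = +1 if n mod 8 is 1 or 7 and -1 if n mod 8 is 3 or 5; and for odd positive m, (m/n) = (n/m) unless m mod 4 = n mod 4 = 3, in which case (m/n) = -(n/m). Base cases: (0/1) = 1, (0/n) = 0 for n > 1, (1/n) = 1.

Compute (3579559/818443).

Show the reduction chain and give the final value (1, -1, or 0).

(3579559/818443): 3579559 mod 818443 = 305787, so (3579559/818443) = (305787/818443)
flip (305787/818443) -> (818443/305787): both odd, 305787 mod 4 = 3, 818443 mod 4 = 3, so the flip contributes -1; sign now -1
(818443/305787): 818443 mod 305787 = 206869, so (818443/305787) = (206869/305787)
flip (206869/305787) -> (305787/206869): both odd, 206869 mod 4 = 1, 305787 mod 4 = 3, so the flip contributes +1; sign now -1
(305787/206869): 305787 mod 206869 = 98918, so (305787/206869) = (98918/206869)
factor out 2^1: 98918 = 2^1·49459; with 206869 mod 8 = 5, (2/206869) = -1; sign now +1; continue with (49459/206869)
flip (49459/206869) -> (206869/49459): both odd, 49459 mod 4 = 3, 206869 mod 4 = 1, so the flip contributes +1; sign now +1
(206869/49459): 206869 mod 49459 = 9033, so (206869/49459) = (9033/49459)
flip (9033/49459) -> (49459/9033): both odd, 9033 mod 4 = 1, 49459 mod 4 = 3, so the flip contributes +1; sign now +1
(49459/9033): 49459 mod 9033 = 4294, so (49459/9033) = (4294/9033)
factor out 2^1: 4294 = 2^1·2147; with 9033 mod 8 = 1, (2/9033) = +1; sign now +1; continue with (2147/9033)
flip (2147/9033) -> (9033/2147): both odd, 2147 mod 4 = 3, 9033 mod 4 = 1, so the flip contributes +1; sign now +1
(9033/2147): 9033 mod 2147 = 445, so (9033/2147) = (445/2147)
flip (445/2147) -> (2147/445): both odd, 445 mod 4 = 1, 2147 mod 4 = 3, so the flip contributes +1; sign now +1
(2147/445): 2147 mod 445 = 367, so (2147/445) = (367/445)
flip (367/445) -> (445/367): both odd, 367 mod 4 = 3, 445 mod 4 = 1, so the flip contributes +1; sign now +1
(445/367): 445 mod 367 = 78, so (445/367) = (78/367)
factor out 2^1: 78 = 2^1·39; with 367 mod 8 = 7, (2/367) = +1; sign now +1; continue with (39/367)
flip (39/367) -> (367/39): both odd, 39 mod 4 = 3, 367 mod 4 = 3, so the flip contributes -1; sign now -1
(367/39): 367 mod 39 = 16, so (367/39) = (16/39)
factor out 2^4: 16 = 2^4·1; with 39 mod 8 = 7, (2/39) = +1; sign now -1; continue with (1/39)
reached (1/39) = 1, so the symbol is -1

-1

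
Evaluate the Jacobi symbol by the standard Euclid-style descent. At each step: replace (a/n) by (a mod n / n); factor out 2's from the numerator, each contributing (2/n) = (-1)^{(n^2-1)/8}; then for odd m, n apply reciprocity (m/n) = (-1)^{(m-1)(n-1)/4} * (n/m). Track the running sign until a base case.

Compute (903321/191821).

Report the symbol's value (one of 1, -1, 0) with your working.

(903321/191821) = (136037/191821)   [reduce mod 191821]
reciprocity: (136037/191821) = +1·(191821/136037) since 136037 mod 4 = 1, 191821 mod 4 = 1; sign now +1
(191821/136037) = (55784/136037)   [reduce mod 136037]
55784 = 2^3·6973; (2/136037) = -1 since 136037 mod 8 = 5, so (55784/136037) = (-1)^3·(6973/136037); sign now -1
reciprocity: (6973/136037) = +1·(136037/6973) since 6973 mod 4 = 1, 136037 mod 4 = 1; sign now -1
(136037/6973) = (3550/6973)   [reduce mod 6973]
3550 = 2^1·1775; (2/6973) = -1 since 6973 mod 8 = 5, so (3550/6973) = (-1)^1·(1775/6973); sign now +1
reciprocity: (1775/6973) = +1·(6973/1775) since 1775 mod 4 = 3, 6973 mod 4 = 1; sign now +1
(6973/1775) = (1648/1775)   [reduce mod 1775]
1648 = 2^4·103; (2/1775) = +1 since 1775 mod 8 = 7, so (1648/1775) = (+1)^4·(103/1775); sign now +1
reciprocity: (103/1775) = -1·(1775/103) since 103 mod 4 = 3, 1775 mod 4 = 3; sign now -1
(1775/103) = (24/103)   [reduce mod 103]
24 = 2^3·3; (2/103) = +1 since 103 mod 8 = 7, so (24/103) = (+1)^3·(3/103); sign now -1
reciprocity: (3/103) = -1·(103/3) since 3 mod 4 = 3, 103 mod 4 = 3; sign now +1
(103/3) = (1/3)   [reduce mod 3]
(1/3) = 1; final value = sign = +1

1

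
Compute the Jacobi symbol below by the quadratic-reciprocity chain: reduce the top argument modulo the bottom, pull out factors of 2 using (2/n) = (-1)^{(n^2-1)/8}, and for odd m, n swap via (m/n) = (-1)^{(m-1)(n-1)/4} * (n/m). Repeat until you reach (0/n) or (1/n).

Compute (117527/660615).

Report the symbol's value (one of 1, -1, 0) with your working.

flip (117527/660615) -> (660615/117527): both odd, 117527 mod 4 = 3, 660615 mod 4 = 3, so the flip contributes -1; sign now -1
(660615/117527): 660615 mod 117527 = 72980, so (660615/117527) = (72980/117527)
factor out 2^2: 72980 = 2^2·18245; with 117527 mod 8 = 7, (2/117527) = +1; sign now -1; continue with (18245/117527)
flip (18245/117527) -> (117527/18245): both odd, 18245 mod 4 = 1, 117527 mod 4 = 3, so the flip contributes +1; sign now -1
(117527/18245): 117527 mod 18245 = 8057, so (117527/18245) = (8057/18245)
flip (8057/18245) -> (18245/8057): both odd, 8057 mod 4 = 1, 18245 mod 4 = 1, so the flip contributes +1; sign now -1
(18245/8057): 18245 mod 8057 = 2131, so (18245/8057) = (2131/8057)
flip (2131/8057) -> (8057/2131): both odd, 2131 mod 4 = 3, 8057 mod 4 = 1, so the flip contributes +1; sign now -1
(8057/2131): 8057 mod 2131 = 1664, so (8057/2131) = (1664/2131)
factor out 2^7: 1664 = 2^7·13; with 2131 mod 8 = 3, (2/2131) = -1; sign now +1; continue with (13/2131)
flip (13/2131) -> (2131/13): both odd, 13 mod 4 = 1, 2131 mod 4 = 3, so the flip contributes +1; sign now +1
(2131/13): 2131 mod 13 = 12, so (2131/13) = (12/13)
factor out 2^2: 12 = 2^2·3; with 13 mod 8 = 5, (2/13) = -1; sign now +1; continue with (3/13)
flip (3/13) -> (13/3): both odd, 3 mod 4 = 3, 13 mod 4 = 1, so the flip contributes +1; sign now +1
(13/3): 13 mod 3 = 1, so (13/3) = (1/3)
reached (1/3) = 1, so the symbol is +1

1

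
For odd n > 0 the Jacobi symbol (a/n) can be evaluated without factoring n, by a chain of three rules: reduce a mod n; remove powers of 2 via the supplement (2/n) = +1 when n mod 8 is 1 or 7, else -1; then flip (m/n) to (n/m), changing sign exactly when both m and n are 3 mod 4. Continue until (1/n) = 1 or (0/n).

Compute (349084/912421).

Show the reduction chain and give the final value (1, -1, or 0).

349084 = 2^2·87271; (2/912421) = -1 since 912421 mod 8 = 5, so (349084/912421) = (-1)^2·(87271/912421); sign now +1
reciprocity: (87271/912421) = +1·(912421/87271) since 87271 mod 4 = 3, 912421 mod 4 = 1; sign now +1
(912421/87271) = (39711/87271)   [reduce mod 87271]
reciprocity: (39711/87271) = -1·(87271/39711) since 39711 mod 4 = 3, 87271 mod 4 = 3; sign now -1
(87271/39711) = (7849/39711)   [reduce mod 39711]
reciprocity: (7849/39711) = +1·(39711/7849) since 7849 mod 4 = 1, 39711 mod 4 = 3; sign now -1
(39711/7849) = (466/7849)   [reduce mod 7849]
466 = 2^1·233; (2/7849) = +1 since 7849 mod 8 = 1, so (466/7849) = (+1)^1·(233/7849); sign now -1
reciprocity: (233/7849) = +1·(7849/233) since 233 mod 4 = 1, 7849 mod 4 = 1; sign now -1
(7849/233) = (160/233)   [reduce mod 233]
160 = 2^5·5; (2/233) = +1 since 233 mod 8 = 1, so (160/233) = (+1)^5·(5/233); sign now -1
reciprocity: (5/233) = +1·(233/5) since 5 mod 4 = 1, 233 mod 4 = 1; sign now -1
(233/5) = (3/5)   [reduce mod 5]
reciprocity: (3/5) = +1·(5/3) since 3 mod 4 = 3, 5 mod 4 = 1; sign now -1
(5/3) = (2/3)   [reduce mod 3]
2 = 2^1·1; (2/3) = -1 since 3 mod 8 = 3, so (2/3) = (-1)^1·(1/3); sign now +1
(1/3) = 1; final value = sign = +1

1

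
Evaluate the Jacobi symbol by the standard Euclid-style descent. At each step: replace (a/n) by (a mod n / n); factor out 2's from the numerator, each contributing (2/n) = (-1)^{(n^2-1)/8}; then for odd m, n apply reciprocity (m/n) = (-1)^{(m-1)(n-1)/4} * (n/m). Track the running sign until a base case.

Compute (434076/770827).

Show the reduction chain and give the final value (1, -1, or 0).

1

434076 = 2^2·108519; (2/770827) = -1 since 770827 mod 8 = 3, so (434076/770827) = (-1)^2·(108519/770827); sign now +1
reciprocity: (108519/770827) = -1·(770827/108519) since 108519 mod 4 = 3, 770827 mod 4 = 3; sign now -1
(770827/108519) = (11194/108519)   [reduce mod 108519]
11194 = 2^1·5597; (2/108519) = +1 since 108519 mod 8 = 7, so (11194/108519) = (+1)^1·(5597/108519); sign now -1
reciprocity: (5597/108519) = +1·(108519/5597) since 5597 mod 4 = 1, 108519 mod 4 = 3; sign now -1
(108519/5597) = (2176/5597)   [reduce mod 5597]
2176 = 2^7·17; (2/5597) = -1 since 5597 mod 8 = 5, so (2176/5597) = (-1)^7·(17/5597); sign now +1
reciprocity: (17/5597) = +1·(5597/17) since 17 mod 4 = 1, 5597 mod 4 = 1; sign now +1
(5597/17) = (4/17)   [reduce mod 17]
4 = 2^2·1; (2/17) = +1 since 17 mod 8 = 1, so (4/17) = (+1)^2·(1/17); sign now +1
(1/17) = 1; final value = sign = +1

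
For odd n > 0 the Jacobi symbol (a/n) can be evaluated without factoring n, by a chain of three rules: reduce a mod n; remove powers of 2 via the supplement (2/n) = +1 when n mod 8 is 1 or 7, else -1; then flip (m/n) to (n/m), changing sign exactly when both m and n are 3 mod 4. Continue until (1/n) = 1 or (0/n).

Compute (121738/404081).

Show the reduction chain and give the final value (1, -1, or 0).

factor out 2^1: 121738 = 2^1·60869; with 404081 mod 8 = 1, (2/404081) = +1; sign now +1; continue with (60869/404081)
flip (60869/404081) -> (404081/60869): both odd, 60869 mod 4 = 1, 404081 mod 4 = 1, so the flip contributes +1; sign now +1
(404081/60869): 404081 mod 60869 = 38867, so (404081/60869) = (38867/60869)
flip (38867/60869) -> (60869/38867): both odd, 38867 mod 4 = 3, 60869 mod 4 = 1, so the flip contributes +1; sign now +1
(60869/38867): 60869 mod 38867 = 22002, so (60869/38867) = (22002/38867)
factor out 2^1: 22002 = 2^1·11001; with 38867 mod 8 = 3, (2/38867) = -1; sign now -1; continue with (11001/38867)
flip (11001/38867) -> (38867/11001): both odd, 11001 mod 4 = 1, 38867 mod 4 = 3, so the flip contributes +1; sign now -1
(38867/11001): 38867 mod 11001 = 5864, so (38867/11001) = (5864/11001)
factor out 2^3: 5864 = 2^3·733; with 11001 mod 8 = 1, (2/11001) = +1; sign now -1; continue with (733/11001)
flip (733/11001) -> (11001/733): both odd, 733 mod 4 = 1, 11001 mod 4 = 1, so the flip contributes +1; sign now -1
(11001/733): 11001 mod 733 = 6, so (11001/733) = (6/733)
factor out 2^1: 6 = 2^1·3; with 733 mod 8 = 5, (2/733) = -1; sign now +1; continue with (3/733)
flip (3/733) -> (733/3): both odd, 3 mod 4 = 3, 733 mod 4 = 1, so the flip contributes +1; sign now +1
(733/3): 733 mod 3 = 1, so (733/3) = (1/3)
reached (1/3) = 1, so the symbol is +1

1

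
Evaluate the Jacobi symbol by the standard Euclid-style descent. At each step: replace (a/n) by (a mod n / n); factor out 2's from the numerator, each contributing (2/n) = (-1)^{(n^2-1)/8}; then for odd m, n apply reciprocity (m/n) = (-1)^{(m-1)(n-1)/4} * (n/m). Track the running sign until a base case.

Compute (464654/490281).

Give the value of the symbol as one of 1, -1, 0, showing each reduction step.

1

factor out 2^1: 464654 = 2^1·232327; with 490281 mod 8 = 1, (2/490281) = +1; sign now +1; continue with (232327/490281)
flip (232327/490281) -> (490281/232327): both odd, 232327 mod 4 = 3, 490281 mod 4 = 1, so the flip contributes +1; sign now +1
(490281/232327): 490281 mod 232327 = 25627, so (490281/232327) = (25627/232327)
flip (25627/232327) -> (232327/25627): both odd, 25627 mod 4 = 3, 232327 mod 4 = 3, so the flip contributes -1; sign now -1
(232327/25627): 232327 mod 25627 = 1684, so (232327/25627) = (1684/25627)
factor out 2^2: 1684 = 2^2·421; with 25627 mod 8 = 3, (2/25627) = -1; sign now -1; continue with (421/25627)
flip (421/25627) -> (25627/421): both odd, 421 mod 4 = 1, 25627 mod 4 = 3, so the flip contributes +1; sign now -1
(25627/421): 25627 mod 421 = 367, so (25627/421) = (367/421)
flip (367/421) -> (421/367): both odd, 367 mod 4 = 3, 421 mod 4 = 1, so the flip contributes +1; sign now -1
(421/367): 421 mod 367 = 54, so (421/367) = (54/367)
factor out 2^1: 54 = 2^1·27; with 367 mod 8 = 7, (2/367) = +1; sign now -1; continue with (27/367)
flip (27/367) -> (367/27): both odd, 27 mod 4 = 3, 367 mod 4 = 3, so the flip contributes -1; sign now +1
(367/27): 367 mod 27 = 16, so (367/27) = (16/27)
factor out 2^4: 16 = 2^4·1; with 27 mod 8 = 3, (2/27) = -1; sign now +1; continue with (1/27)
reached (1/27) = 1, so the symbol is +1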